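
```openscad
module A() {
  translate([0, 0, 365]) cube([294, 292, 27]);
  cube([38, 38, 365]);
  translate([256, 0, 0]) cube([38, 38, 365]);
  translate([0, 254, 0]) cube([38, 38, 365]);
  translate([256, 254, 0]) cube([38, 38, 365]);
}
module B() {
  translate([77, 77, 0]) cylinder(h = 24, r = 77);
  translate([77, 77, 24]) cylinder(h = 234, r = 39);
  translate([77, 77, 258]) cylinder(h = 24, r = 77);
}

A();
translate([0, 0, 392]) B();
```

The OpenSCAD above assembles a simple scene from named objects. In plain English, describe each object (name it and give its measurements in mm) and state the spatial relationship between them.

A is a simple wooden stool: a rectangular seat 294 mm (x) by 292 mm (y), 27 mm thick, top face at z = 392 mm, on four square legs, each 38×38 mm in cross-section. The legs rest on z = 0, each flush with a corner of the seat.

B is a spool: two coaxial disc flanges of radius 77 mm and thickness 24 mm, joined by a core cylinder of radius 39 mm and height 234 mm. The lower flange rests on z = 0 and the three cylinders share a vertical axis.

The spool is on top of the stool.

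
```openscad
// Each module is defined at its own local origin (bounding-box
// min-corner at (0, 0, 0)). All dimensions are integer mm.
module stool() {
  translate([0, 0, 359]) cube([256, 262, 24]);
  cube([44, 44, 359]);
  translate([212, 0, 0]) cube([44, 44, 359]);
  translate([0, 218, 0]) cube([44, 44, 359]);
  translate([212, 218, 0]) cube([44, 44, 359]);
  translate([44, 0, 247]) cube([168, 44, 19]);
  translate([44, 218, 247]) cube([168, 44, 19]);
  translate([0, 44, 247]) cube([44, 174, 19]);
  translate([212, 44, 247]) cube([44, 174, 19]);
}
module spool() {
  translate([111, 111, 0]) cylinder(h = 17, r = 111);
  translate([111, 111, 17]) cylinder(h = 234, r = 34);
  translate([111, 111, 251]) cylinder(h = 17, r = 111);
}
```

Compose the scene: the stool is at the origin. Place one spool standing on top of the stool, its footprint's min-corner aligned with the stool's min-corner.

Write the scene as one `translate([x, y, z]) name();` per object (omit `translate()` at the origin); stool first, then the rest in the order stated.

stool();
translate([0, 0, 383]) spool();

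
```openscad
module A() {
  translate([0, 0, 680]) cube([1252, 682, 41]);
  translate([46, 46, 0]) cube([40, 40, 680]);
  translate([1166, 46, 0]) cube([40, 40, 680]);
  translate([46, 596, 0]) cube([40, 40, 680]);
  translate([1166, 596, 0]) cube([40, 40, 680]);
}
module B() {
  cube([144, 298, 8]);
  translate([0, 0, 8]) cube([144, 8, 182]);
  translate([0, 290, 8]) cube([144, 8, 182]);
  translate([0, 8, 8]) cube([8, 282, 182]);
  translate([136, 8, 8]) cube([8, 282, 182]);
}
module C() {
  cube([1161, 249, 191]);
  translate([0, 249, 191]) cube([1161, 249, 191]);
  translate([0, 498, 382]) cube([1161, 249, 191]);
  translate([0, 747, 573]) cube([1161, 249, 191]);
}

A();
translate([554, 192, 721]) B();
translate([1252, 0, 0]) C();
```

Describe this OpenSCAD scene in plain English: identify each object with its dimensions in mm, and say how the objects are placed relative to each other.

A is a table: top 1252 mm (x) × 682 mm (y), 41 mm thick, upper face at z = 721 mm, on four 40×40 mm square legs, each inset 46 mm from the nearest pair of top edges, running from z = 0 to the bottom of the top.

B is an open-topped rectangular box: outside dimensions 144×298×190 mm, with a uniform wall and base thickness of 8 mm. The base is a full 144×298 slab on the floor; four walls sit on top of the base. The front and back walls (the −y and +y sides) span the full width; the two side walls fit between them.

C is a straight staircase of 4 solid steps. Each step is 1161 mm wide (x), 249 mm deep (y, the going) and 191 mm tall (the rise). The first step rests on the floor; each subsequent step sits one going further in +y and one rise higher in +z, directly behind and above the previous step with no overlap.

The open box is on top of the table, centred. The staircase is against the table's +x side, with their −y faces flush.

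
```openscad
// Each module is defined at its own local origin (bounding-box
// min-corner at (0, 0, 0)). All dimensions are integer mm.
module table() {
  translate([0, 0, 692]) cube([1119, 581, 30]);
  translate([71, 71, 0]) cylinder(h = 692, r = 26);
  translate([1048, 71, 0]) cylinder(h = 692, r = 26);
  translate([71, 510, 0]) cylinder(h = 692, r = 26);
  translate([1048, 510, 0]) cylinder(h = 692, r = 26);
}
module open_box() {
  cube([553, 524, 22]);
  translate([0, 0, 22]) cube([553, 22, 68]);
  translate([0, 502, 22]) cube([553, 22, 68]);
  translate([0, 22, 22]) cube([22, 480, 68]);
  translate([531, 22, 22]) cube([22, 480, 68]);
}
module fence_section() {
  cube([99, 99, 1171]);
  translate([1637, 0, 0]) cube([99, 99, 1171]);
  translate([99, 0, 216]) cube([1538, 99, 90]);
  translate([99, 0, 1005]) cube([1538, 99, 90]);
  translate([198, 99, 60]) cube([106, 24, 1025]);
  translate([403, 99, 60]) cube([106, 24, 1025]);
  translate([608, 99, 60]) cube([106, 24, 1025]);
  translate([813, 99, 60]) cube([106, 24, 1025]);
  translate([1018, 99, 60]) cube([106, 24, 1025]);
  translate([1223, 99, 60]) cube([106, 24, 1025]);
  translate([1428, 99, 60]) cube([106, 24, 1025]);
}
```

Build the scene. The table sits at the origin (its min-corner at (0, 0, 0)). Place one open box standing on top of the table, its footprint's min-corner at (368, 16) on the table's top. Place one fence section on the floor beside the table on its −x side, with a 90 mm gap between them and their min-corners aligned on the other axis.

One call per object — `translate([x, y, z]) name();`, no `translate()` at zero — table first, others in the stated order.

table();
translate([368, 16, 722]) open_box();
translate([-1826, 0, 0]) fence_section();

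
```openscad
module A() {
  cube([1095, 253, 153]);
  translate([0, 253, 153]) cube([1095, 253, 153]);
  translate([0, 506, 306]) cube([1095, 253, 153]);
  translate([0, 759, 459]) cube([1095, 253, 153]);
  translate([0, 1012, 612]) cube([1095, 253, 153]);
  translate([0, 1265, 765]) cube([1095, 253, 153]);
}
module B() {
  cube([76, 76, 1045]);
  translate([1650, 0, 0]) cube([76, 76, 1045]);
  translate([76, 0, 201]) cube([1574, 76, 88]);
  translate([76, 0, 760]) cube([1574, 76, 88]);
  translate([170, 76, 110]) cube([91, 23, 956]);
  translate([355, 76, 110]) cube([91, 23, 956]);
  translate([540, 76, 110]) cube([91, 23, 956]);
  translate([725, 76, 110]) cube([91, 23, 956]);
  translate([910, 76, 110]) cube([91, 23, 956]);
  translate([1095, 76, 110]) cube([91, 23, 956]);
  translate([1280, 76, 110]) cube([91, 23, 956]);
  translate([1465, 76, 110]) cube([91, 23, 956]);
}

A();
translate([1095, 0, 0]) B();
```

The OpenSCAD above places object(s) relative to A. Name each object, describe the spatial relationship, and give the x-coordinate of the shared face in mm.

A is a staircase. B is a fence section. The fence section is against the staircase's +x side, with their −y faces flush. The x-coordinate of the shared face is 1095 mm.

The staircase's +x face and the fence section's −x face are both at x = 1095 mm.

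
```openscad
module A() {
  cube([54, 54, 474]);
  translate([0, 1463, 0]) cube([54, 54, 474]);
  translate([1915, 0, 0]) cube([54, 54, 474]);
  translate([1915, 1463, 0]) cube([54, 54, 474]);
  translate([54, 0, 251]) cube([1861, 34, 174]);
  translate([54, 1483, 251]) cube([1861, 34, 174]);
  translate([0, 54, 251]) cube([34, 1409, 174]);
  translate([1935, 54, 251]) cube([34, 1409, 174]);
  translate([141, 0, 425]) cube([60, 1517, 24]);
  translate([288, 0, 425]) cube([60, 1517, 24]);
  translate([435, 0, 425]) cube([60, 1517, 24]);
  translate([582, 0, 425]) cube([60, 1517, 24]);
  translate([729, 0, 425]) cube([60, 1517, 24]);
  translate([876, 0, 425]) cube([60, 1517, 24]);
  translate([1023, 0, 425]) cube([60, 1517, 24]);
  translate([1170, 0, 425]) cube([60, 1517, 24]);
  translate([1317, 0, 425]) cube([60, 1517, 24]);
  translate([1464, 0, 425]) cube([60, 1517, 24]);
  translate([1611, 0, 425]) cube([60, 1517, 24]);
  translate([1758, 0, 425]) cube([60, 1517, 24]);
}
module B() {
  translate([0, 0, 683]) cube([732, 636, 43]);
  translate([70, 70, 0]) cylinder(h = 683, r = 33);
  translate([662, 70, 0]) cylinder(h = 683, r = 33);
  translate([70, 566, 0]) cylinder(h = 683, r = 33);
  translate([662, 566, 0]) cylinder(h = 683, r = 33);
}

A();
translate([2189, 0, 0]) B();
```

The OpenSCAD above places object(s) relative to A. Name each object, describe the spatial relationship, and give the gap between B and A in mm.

A is a bed frame. B is a table. The table is on the floor beside the bed frame on its +x side. The gap between the table and the bed frame is 220 mm.

The table's nearest face is 220 mm from the bed frame's +x face.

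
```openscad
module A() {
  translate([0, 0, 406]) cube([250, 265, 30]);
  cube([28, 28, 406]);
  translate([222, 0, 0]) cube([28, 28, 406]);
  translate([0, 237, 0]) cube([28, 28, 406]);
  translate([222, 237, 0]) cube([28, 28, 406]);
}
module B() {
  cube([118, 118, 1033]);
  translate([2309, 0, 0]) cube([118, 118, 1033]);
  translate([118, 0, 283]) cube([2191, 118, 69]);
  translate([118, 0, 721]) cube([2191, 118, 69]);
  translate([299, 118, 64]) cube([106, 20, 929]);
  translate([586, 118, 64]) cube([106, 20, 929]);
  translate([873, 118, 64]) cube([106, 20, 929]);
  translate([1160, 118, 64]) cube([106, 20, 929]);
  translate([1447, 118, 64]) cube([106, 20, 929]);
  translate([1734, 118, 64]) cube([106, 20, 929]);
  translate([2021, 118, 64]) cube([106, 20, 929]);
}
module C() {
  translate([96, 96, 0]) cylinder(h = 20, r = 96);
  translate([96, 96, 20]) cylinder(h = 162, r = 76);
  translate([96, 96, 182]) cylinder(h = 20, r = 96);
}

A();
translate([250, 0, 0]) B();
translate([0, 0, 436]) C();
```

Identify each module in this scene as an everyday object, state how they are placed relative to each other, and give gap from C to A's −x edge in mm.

A is a stool. B is a fence section. C is a spool. The fence section is against the stool's +x side, with their −y faces flush. The spool is on top of the stool. The gap from the spool to the stool's −x edge is 0 mm.

The spool's min-x is at 0; the stool's min-x is 0; gap = 0 mm.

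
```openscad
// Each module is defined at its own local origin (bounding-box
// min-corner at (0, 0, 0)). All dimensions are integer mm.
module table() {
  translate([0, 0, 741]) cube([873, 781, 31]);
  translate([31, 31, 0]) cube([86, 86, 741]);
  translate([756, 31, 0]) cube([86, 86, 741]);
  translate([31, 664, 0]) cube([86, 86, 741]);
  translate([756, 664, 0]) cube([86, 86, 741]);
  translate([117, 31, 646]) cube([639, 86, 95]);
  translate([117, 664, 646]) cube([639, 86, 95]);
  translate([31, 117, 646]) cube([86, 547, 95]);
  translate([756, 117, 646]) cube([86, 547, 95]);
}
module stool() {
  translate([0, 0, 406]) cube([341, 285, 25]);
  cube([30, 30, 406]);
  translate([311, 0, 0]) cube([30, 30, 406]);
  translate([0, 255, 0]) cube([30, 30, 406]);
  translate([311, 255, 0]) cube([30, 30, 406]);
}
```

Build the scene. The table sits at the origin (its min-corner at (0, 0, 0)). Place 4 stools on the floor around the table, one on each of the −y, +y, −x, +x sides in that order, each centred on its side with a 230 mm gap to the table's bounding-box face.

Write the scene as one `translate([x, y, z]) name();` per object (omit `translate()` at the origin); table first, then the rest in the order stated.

table();
translate([266, -515, 0]) stool();
translate([266, 1011, 0]) stool();
translate([-571, 248, 0]) stool();
translate([1103, 248, 0]) stool();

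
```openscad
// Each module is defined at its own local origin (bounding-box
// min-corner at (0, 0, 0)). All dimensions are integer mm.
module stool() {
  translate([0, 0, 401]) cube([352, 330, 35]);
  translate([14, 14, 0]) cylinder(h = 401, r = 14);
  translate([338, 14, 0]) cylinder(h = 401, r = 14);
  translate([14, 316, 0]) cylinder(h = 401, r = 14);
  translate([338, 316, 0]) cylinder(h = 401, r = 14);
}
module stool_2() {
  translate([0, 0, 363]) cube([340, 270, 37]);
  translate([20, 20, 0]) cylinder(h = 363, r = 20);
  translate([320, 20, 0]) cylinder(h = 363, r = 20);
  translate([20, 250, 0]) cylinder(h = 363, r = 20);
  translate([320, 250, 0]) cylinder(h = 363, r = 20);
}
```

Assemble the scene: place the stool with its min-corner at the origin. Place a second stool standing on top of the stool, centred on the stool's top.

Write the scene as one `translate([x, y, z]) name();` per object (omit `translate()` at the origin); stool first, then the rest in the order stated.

stool();
translate([6, 30, 436]) stool_2();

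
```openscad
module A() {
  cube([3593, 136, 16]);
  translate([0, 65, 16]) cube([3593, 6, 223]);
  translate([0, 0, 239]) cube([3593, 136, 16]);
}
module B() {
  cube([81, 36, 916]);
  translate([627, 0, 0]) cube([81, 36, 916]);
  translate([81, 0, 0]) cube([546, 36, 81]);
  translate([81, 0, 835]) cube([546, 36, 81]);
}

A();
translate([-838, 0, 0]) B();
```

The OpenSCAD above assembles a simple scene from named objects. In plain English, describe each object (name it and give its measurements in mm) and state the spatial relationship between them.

A is an I-beam lying along x, 3593 mm long. Overall section height 255 mm. Two flanges 136 mm wide (y) and 16 mm thick, one on the floor and one at the top; a web 6 mm thick runs between them, centred on the flange width.

B is a picture frame with a 546×754 mm rectangular opening (x by z) and a uniform 81 mm border on every side. Frame depth is 36 mm along y. It is built from two vertical stiles running the full outside height and two horizontal rails spanning the gap between the stiles.

The picture frame is on the floor beside the I-beam on its −x side.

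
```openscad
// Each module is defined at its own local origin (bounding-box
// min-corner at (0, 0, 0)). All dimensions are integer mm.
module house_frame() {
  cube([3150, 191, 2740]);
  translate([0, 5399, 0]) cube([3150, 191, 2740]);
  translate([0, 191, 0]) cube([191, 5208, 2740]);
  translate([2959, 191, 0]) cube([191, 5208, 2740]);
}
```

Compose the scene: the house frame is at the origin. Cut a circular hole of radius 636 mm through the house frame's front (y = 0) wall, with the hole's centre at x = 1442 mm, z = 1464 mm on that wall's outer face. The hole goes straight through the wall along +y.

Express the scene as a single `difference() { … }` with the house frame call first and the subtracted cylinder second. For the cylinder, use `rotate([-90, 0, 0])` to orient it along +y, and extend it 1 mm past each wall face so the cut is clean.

difference() {
  house_frame();
  translate([1442, -1, 1464]) rotate([-90, 0, 0]) cylinder(h = 193, r = 636);
}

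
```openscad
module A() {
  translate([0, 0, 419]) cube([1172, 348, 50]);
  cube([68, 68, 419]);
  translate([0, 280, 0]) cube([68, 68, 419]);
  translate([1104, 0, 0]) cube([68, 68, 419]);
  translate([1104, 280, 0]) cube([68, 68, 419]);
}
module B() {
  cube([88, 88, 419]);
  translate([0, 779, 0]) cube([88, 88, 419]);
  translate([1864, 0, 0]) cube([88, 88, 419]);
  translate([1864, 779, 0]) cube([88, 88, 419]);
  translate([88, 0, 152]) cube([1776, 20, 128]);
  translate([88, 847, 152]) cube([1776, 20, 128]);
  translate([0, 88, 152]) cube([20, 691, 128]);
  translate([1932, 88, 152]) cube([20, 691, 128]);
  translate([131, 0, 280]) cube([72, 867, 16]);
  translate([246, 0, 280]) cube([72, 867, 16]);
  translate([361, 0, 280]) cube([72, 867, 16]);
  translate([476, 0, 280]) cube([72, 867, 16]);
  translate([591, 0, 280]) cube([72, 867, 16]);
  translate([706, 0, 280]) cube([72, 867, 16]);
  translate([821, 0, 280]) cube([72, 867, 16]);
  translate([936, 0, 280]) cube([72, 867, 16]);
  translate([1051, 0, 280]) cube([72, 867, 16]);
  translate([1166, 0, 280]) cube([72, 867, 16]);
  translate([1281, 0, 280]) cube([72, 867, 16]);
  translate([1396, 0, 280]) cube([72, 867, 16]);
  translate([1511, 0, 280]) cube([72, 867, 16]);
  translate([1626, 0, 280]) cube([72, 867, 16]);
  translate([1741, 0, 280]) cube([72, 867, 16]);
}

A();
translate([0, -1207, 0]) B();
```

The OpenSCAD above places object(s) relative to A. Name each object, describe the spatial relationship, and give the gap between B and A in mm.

The bed frame's nearest face is 340 mm from the bench's −y face.

A is a bench. B is a bed frame. The bed frame is on the floor beside the bench on its −y side. The gap between the bed frame and the bench is 340 mm.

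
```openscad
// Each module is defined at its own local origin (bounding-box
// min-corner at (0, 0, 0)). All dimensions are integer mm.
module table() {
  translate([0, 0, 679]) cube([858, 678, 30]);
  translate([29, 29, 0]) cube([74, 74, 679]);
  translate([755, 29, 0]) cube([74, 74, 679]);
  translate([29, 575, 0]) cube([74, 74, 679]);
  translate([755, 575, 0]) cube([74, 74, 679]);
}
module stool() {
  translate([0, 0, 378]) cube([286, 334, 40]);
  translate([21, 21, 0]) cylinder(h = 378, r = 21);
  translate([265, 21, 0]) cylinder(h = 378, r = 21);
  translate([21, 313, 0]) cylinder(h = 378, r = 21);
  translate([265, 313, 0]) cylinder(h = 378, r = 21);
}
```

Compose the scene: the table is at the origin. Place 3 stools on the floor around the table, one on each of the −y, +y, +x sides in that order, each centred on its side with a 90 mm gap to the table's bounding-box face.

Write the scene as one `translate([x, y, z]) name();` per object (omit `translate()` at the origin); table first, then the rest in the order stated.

table();
translate([286, -424, 0]) stool();
translate([286, 768, 0]) stool();
translate([948, 172, 0]) stool();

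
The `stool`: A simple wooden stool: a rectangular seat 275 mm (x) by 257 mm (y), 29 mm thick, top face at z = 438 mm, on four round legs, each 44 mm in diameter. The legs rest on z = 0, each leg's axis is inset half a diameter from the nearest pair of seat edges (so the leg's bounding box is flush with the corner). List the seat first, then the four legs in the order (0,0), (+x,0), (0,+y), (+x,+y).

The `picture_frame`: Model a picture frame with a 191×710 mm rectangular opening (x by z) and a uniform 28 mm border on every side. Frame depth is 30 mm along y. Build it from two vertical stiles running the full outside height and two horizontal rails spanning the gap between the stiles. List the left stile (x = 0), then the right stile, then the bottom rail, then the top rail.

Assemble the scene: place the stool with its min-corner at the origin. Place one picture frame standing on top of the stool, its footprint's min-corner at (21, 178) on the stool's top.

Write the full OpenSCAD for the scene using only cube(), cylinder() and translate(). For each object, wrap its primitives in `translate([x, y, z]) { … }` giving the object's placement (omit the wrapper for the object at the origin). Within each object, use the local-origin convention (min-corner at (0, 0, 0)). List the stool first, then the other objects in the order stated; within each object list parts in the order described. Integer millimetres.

translate([0, 0, 409]) cube([275, 257, 29]);
translate([22, 22, 0]) cylinder(h = 409, r = 22);
translate([253, 22, 0]) cylinder(h = 409, r = 22);
translate([22, 235, 0]) cylinder(h = 409, r = 22);
translate([253, 235, 0]) cylinder(h = 409, r = 22);
translate([21, 178, 438]) {
  cube([28, 30, 766]);
  translate([219, 0, 0]) cube([28, 30, 766]);
  translate([28, 0, 0]) cube([191, 30, 28]);
  translate([28, 0, 738]) cube([191, 30, 28]);
}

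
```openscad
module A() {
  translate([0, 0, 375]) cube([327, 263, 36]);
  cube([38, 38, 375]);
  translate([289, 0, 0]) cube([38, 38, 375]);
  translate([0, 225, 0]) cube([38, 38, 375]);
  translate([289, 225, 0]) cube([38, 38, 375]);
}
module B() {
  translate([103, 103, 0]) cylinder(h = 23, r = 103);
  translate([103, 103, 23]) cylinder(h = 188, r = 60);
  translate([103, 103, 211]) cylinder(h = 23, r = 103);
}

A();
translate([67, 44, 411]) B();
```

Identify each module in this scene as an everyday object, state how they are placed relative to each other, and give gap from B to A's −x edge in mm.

A is a stool. B is a spool. The spool is on top of the stool. The gap from the spool to the stool's −x edge is 67 mm.

The spool's min-x is at 67; the stool's min-x is 0; gap = 67 mm.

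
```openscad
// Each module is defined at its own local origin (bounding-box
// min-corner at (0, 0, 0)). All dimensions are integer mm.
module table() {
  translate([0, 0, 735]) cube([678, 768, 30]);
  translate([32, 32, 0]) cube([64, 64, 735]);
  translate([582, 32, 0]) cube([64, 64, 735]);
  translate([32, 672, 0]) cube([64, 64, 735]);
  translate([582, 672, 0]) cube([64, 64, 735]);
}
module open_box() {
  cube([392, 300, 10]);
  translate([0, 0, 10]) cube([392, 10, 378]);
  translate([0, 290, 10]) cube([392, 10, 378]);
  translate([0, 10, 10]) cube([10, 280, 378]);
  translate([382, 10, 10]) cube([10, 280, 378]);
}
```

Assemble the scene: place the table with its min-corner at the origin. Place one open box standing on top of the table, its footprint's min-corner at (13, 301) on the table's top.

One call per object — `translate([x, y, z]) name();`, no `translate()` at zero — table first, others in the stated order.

table();
translate([13, 301, 765]) open_box();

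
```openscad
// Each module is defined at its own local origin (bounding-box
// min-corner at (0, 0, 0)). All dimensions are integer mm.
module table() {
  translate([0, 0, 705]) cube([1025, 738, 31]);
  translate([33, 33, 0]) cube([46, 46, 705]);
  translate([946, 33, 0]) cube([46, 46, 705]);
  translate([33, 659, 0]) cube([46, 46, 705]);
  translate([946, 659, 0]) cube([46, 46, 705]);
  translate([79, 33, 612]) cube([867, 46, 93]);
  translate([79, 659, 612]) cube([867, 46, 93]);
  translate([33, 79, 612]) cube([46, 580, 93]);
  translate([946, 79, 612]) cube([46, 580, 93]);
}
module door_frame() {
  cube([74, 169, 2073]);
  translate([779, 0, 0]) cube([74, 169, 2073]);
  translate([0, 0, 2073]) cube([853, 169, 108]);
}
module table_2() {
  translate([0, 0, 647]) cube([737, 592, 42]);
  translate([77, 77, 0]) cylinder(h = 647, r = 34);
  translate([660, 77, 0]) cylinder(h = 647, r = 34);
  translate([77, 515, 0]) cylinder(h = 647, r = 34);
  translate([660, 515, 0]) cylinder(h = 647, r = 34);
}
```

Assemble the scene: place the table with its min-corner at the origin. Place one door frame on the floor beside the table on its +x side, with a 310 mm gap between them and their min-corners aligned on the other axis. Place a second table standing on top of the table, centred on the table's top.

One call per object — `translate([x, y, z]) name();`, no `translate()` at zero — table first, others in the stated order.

table();
translate([1335, 0, 0]) door_frame();
translate([144, 73, 736]) table_2();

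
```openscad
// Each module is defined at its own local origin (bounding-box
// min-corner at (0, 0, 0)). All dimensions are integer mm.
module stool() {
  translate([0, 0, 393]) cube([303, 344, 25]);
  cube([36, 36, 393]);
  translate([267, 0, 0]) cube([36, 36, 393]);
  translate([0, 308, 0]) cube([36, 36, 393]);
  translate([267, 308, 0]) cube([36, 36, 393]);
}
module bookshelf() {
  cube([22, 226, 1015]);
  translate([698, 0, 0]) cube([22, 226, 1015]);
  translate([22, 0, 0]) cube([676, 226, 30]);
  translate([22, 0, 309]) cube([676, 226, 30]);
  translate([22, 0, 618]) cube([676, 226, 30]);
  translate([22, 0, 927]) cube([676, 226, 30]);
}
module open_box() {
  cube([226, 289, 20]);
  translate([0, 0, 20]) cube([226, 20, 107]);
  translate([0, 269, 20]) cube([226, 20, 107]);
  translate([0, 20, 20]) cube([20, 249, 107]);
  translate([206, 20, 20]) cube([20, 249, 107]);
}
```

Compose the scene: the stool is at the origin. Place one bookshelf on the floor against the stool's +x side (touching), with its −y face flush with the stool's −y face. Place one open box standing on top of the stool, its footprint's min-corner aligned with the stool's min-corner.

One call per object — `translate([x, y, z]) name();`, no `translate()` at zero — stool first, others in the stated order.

stool();
translate([303, 0, 0]) bookshelf();
translate([0, 0, 418]) open_box();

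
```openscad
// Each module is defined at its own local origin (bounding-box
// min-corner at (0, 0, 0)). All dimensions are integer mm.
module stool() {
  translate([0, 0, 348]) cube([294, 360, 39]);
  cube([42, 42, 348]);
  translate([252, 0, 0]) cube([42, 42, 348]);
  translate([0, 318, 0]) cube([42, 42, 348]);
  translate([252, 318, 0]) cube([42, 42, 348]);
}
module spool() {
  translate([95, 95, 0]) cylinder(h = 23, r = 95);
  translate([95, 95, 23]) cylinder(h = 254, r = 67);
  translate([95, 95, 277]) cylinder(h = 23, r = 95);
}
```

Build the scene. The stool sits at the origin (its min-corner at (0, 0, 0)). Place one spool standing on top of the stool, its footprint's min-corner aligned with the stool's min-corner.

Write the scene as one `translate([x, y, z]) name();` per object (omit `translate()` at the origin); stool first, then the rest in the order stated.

stool();
translate([0, 0, 387]) spool();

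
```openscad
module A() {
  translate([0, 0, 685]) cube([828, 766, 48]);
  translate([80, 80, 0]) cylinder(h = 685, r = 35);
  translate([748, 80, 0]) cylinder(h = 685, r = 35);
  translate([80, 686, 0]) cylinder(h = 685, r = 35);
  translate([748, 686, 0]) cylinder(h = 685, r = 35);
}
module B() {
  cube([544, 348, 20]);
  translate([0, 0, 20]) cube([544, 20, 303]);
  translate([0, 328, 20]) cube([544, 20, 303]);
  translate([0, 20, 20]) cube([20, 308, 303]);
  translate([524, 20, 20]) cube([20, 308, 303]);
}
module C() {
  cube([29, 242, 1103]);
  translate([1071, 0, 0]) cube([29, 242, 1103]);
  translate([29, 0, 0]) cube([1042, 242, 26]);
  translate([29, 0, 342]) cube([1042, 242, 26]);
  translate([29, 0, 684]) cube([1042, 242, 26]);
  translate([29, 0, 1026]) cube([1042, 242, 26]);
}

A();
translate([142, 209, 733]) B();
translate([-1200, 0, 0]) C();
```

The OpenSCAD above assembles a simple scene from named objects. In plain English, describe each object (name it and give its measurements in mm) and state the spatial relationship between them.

A is a table: top 828 mm (x) × 766 mm (y), 48 mm thick, upper face at z = 733 mm, on four round legs of 70 mm diameter, each leg's bounding box inset 45 mm from the nearest pair of top edges, running from z = 0 to the bottom of the top.

B is an open-topped rectangular box: outside dimensions 544×348×323 mm, with a uniform wall and base thickness of 20 mm. The base is a full 544×348 slab on the floor; four walls sit on top of the base. The front and back walls (the −y and +y sides) span the full width; the two side walls fit between them.

C is an open bookshelf. Two side panels, each 29 mm thick, 242 mm deep and 1103 mm tall, stand 1100 mm apart (outside-to-outside). Between them sit 4 shelves, each 26 mm thick and 242 mm deep, spanning the full gap between the sides. The bottom shelf rests on the floor (its underside at z = 0) and the clear gap between one shelf's top and the next shelf's underside is 316 mm.

The open box is on top of the table, centred. The bookshelf is on the floor beside the table on its −x side.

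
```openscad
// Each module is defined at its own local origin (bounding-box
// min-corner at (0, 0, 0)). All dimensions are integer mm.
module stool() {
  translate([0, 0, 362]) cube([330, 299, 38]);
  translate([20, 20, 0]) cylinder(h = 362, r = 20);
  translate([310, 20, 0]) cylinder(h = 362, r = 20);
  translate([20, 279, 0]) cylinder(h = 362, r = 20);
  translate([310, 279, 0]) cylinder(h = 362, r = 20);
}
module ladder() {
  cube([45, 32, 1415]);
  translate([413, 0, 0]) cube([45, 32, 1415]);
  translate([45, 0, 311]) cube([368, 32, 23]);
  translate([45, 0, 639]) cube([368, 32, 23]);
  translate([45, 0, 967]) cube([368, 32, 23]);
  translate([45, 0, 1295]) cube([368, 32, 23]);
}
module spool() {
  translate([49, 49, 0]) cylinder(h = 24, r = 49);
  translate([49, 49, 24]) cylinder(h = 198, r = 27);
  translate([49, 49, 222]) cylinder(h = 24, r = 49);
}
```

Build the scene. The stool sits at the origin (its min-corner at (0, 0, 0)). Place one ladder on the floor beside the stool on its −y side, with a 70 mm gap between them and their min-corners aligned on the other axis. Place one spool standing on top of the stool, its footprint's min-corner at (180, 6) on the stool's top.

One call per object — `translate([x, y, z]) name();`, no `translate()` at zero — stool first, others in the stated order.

stool();
translate([0, -102, 0]) ladder();
translate([180, 6, 400]) spool();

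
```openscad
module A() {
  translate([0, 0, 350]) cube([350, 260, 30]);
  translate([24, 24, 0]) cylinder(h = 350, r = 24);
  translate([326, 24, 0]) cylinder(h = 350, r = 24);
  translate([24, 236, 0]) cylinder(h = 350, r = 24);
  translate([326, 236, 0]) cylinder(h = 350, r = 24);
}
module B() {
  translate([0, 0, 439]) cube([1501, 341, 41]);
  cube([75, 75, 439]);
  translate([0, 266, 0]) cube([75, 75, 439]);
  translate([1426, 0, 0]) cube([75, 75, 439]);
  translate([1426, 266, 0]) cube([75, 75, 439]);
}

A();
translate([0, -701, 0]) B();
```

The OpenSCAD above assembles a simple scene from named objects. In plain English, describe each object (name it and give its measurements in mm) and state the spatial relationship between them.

A is a four-legged stool. The seat is 350×260 mm, 30 mm thick, top at z = 380 mm. It stands on four round legs, each 48 mm in diameter, from z = 0 to the seat underside, each leg's axis is inset half a diameter from the nearest pair of seat edges (so the leg's bounding box is flush with the corner).

B is a long wooden bench with a 1501 mm (x) × 341 mm (y) seat, 41 mm thick, its top surface 480 mm above the floor. Four 75 mm square legs at the seat corners, flush with the edges, run from z = 0 to the seat underside.

The bench is on the floor beside the stool on its −y side.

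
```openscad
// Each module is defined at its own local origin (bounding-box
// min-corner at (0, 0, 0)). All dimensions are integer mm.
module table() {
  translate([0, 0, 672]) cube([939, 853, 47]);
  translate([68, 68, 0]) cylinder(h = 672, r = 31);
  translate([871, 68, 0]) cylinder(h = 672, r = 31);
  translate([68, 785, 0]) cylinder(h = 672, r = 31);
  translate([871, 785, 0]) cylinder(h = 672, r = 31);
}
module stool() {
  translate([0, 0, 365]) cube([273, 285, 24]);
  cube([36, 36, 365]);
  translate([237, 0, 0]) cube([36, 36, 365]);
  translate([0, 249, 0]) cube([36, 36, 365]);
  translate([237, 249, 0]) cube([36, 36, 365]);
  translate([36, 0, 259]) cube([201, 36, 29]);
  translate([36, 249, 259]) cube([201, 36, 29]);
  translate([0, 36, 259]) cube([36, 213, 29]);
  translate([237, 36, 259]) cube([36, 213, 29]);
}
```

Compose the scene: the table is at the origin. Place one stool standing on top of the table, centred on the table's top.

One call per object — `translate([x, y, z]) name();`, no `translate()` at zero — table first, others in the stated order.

table();
translate([333, 284, 719]) stool();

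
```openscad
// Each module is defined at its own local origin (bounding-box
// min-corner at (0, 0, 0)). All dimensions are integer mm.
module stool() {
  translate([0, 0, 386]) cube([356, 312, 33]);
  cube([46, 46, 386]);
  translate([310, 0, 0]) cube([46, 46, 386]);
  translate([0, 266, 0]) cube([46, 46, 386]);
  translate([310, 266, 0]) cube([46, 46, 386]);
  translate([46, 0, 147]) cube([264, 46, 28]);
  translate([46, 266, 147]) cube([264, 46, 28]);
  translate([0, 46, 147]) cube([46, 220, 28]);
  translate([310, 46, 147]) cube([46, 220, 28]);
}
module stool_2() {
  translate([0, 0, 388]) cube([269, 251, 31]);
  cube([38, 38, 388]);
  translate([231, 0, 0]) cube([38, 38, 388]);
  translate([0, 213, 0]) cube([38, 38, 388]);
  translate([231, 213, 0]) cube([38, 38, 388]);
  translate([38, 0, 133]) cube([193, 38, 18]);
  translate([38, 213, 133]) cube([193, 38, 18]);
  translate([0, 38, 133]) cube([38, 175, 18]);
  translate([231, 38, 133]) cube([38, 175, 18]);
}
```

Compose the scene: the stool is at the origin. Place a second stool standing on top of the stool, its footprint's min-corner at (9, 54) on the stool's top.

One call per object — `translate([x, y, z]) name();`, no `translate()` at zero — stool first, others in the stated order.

stool();
translate([9, 54, 419]) stool_2();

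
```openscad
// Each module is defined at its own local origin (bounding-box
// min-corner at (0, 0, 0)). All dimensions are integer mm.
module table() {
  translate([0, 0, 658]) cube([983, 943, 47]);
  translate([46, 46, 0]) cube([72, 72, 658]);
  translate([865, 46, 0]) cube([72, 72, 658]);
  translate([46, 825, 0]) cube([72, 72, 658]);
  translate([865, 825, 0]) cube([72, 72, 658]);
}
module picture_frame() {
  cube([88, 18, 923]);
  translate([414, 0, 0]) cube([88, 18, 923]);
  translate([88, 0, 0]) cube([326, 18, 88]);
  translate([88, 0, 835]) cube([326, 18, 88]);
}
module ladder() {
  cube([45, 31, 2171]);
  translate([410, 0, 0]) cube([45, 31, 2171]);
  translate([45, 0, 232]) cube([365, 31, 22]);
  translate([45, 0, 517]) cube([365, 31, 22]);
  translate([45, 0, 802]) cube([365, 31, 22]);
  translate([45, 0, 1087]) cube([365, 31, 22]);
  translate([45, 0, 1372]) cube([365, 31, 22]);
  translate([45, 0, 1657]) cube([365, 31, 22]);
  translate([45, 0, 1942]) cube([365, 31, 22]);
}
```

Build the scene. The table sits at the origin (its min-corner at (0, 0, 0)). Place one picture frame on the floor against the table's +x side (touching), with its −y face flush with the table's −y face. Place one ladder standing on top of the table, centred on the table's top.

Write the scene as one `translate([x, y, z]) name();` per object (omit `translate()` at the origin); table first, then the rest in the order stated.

table();
translate([983, 0, 0]) picture_frame();
translate([264, 456, 705]) ladder();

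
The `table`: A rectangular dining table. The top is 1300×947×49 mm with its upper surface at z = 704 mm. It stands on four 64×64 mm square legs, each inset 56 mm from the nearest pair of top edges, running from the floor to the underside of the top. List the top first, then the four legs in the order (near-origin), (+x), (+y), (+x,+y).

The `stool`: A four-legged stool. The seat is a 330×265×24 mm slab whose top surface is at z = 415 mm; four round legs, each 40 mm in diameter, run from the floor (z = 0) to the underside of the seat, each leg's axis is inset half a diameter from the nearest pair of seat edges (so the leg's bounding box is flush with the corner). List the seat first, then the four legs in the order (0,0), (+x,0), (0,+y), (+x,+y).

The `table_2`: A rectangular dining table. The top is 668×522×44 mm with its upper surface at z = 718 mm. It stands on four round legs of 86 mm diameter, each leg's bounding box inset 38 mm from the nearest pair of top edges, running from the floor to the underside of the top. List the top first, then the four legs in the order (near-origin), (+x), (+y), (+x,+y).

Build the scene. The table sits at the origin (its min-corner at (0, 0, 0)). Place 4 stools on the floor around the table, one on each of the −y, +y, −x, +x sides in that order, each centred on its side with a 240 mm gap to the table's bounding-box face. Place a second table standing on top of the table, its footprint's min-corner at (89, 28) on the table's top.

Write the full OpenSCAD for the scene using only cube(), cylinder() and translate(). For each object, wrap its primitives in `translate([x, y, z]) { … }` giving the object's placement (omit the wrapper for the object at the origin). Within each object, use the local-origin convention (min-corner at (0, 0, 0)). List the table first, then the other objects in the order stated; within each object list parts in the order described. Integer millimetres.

translate([0, 0, 655]) cube([1300, 947, 49]);
translate([56, 56, 0]) cube([64, 64, 655]);
translate([1180, 56, 0]) cube([64, 64, 655]);
translate([56, 827, 0]) cube([64, 64, 655]);
translate([1180, 827, 0]) cube([64, 64, 655]);
translate([485, -505, 0]) {
  translate([0, 0, 391]) cube([330, 265, 24]);
  translate([20, 20, 0]) cylinder(h = 391, r = 20);
  translate([310, 20, 0]) cylinder(h = 391, r = 20);
  translate([20, 245, 0]) cylinder(h = 391, r = 20);
  translate([310, 245, 0]) cylinder(h = 391, r = 20);
}
translate([485, 1187, 0]) {
  translate([0, 0, 391]) cube([330, 265, 24]);
  translate([20, 20, 0]) cylinder(h = 391, r = 20);
  translate([310, 20, 0]) cylinder(h = 391, r = 20);
  translate([20, 245, 0]) cylinder(h = 391, r = 20);
  translate([310, 245, 0]) cylinder(h = 391, r = 20);
}
translate([-570, 341, 0]) {
  translate([0, 0, 391]) cube([330, 265, 24]);
  translate([20, 20, 0]) cylinder(h = 391, r = 20);
  translate([310, 20, 0]) cylinder(h = 391, r = 20);
  translate([20, 245, 0]) cylinder(h = 391, r = 20);
  translate([310, 245, 0]) cylinder(h = 391, r = 20);
}
translate([1540, 341, 0]) {
  translate([0, 0, 391]) cube([330, 265, 24]);
  translate([20, 20, 0]) cylinder(h = 391, r = 20);
  translate([310, 20, 0]) cylinder(h = 391, r = 20);
  translate([20, 245, 0]) cylinder(h = 391, r = 20);
  translate([310, 245, 0]) cylinder(h = 391, r = 20);
}
translate([89, 28, 704]) {
  translate([0, 0, 674]) cube([668, 522, 44]);
  translate([81, 81, 0]) cylinder(h = 674, r = 43);
  translate([587, 81, 0]) cylinder(h = 674, r = 43);
  translate([81, 441, 0]) cylinder(h = 674, r = 43);
  translate([587, 441, 0]) cylinder(h = 674, r = 43);
}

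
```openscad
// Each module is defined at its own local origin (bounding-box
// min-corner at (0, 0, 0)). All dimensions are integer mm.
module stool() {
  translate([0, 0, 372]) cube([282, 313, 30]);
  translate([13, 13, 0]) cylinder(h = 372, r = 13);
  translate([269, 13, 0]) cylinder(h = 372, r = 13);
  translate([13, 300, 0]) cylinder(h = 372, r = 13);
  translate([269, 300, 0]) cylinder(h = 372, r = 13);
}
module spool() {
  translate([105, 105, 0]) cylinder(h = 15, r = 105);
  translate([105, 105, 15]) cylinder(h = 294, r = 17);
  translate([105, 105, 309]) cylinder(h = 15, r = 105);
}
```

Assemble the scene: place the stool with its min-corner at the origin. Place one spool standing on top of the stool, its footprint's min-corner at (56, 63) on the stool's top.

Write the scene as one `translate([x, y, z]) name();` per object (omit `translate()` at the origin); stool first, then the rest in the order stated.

stool();
translate([56, 63, 402]) spool();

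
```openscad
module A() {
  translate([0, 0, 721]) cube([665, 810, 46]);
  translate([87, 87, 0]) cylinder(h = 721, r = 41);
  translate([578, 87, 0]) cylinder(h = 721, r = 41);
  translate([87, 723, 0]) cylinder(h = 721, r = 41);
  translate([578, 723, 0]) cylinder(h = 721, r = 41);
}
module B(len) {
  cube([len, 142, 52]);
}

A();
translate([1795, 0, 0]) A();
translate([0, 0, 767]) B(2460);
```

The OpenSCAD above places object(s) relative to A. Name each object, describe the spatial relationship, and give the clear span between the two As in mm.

Second table starts at x = 1795; first ends at x = 665; clear span = 1795 − 665 = 1130 mm.

A is a table. B is a beam. A beam spans the tops of two tables. The clear span between the two tables is 1130 mm.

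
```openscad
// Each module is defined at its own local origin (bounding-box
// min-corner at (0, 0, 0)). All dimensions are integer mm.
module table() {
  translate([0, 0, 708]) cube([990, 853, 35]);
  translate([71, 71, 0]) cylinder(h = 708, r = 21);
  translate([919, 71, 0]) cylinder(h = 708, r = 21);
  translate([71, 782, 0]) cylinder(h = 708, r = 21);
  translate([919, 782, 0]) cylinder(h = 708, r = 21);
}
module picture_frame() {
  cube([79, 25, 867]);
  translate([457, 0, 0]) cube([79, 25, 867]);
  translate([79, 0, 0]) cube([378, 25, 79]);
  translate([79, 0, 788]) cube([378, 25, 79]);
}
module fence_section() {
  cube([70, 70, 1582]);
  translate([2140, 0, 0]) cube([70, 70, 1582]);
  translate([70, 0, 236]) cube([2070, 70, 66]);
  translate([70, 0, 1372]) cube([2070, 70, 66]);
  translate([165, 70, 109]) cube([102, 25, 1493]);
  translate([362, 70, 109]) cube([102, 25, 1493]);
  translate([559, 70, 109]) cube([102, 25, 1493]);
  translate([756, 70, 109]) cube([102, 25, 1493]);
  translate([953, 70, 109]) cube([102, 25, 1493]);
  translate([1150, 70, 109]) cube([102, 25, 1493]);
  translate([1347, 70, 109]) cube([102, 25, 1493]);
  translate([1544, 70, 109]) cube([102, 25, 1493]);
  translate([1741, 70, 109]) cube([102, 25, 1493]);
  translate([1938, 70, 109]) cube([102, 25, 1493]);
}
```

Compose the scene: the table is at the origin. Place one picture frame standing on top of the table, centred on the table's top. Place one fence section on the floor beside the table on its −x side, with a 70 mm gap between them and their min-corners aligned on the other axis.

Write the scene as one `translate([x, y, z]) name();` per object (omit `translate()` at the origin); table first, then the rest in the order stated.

table();
translate([227, 414, 743]) picture_frame();
translate([-2280, 0, 0]) fence_section();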